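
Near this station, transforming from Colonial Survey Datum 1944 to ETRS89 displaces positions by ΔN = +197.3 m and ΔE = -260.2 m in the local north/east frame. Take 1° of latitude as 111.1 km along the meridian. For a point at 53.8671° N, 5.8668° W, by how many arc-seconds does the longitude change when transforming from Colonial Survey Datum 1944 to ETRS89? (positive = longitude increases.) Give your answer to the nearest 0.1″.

At latitude 53.8671°, cos φ = 0.589660.
1° of longitude at this latitude = 111.1 × cos φ = 65.51 km, so Δλ = -260.2 / 65511.3 = -0.0039718° = -14.299″.

Δλ = -14.3″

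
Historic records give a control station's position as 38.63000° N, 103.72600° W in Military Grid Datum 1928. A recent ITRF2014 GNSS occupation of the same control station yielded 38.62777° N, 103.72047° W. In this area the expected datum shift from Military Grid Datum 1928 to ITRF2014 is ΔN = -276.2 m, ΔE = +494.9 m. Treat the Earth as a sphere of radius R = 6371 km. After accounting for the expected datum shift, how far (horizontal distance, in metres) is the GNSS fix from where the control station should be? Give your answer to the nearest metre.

32 m

Observed coordinate differences: Δφ = -0.00223°, Δλ = +0.00553°.
Converting to metres (1° lat = 111195 m, cos φ = 0.781194): observed ΔN = -248.0 m, observed ΔE = 480.4 m.
Subtracting the expected shift leaves a residual of -248.0 − (-276.2) = 28.2 m north and 480.4 − (494.9) = -14.5 m east.
Residual distance = √(28.2² + (-14.5)²) = 31.8 m.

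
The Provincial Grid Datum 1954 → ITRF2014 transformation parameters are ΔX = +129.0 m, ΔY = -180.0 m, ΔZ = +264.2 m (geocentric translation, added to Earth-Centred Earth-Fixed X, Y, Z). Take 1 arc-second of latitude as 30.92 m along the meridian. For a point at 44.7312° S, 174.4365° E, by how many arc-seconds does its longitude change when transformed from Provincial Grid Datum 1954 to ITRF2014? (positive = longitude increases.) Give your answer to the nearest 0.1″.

Δλ = 7.6″

sin φ = -0.703782, cos φ = 0.710416, sin λ = 0.096949, cos λ = -0.995289.
East component: ΔE = −sin λ·ΔX + cos λ·ΔY = −(0.096949)(129.0) + (-0.995289)(-180.0) = 166.65 m.
1° of latitude spans 3600 × 30.92 = 111312 m; at latitude φ, 1° of longitude spans that × cos φ = 79077.9 m, so Δλ = 166.65 / 79077.9 × 3600 = 7.587″.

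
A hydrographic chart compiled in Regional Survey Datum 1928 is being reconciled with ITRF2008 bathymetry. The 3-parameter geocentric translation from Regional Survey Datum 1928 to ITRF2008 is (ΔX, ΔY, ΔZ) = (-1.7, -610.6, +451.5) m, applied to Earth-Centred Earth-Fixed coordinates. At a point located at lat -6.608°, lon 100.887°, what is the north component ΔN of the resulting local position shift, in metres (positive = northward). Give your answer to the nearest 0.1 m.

ΔN = 379.5 m

The local north axis is (−sin φ cos λ, −sin φ sin λ, cos φ), giving ΔN = 0.037 − 69.001 + 448.501 = 379.54 m.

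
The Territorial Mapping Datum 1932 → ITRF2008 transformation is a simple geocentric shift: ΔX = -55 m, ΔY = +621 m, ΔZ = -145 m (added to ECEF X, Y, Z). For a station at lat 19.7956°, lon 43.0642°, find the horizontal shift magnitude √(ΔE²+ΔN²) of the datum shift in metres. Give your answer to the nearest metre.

559 m

At φ = 19.7956°, λ = 43.0642°: sin φ = 0.338666, cos φ = 0.940907, sin λ = 0.682817, cos λ = 0.730589.
ΔE = −sin λ·ΔX + cos λ·ΔY = −(0.682817)·(-55) + (0.730589)·(621) = 491.25 m.
ΔN = −sin φ cos λ·ΔX − sin φ sin λ·ΔY + cos φ·ΔZ = −(0.338666)(0.730589)(-55) − (0.338666)(0.682817)(621) + (0.940907)(-145) = -266.43 m.
Horizontal magnitude = √(ΔE² + ΔN²) = √(491.25² + (-266.43)²) = 558.85 m.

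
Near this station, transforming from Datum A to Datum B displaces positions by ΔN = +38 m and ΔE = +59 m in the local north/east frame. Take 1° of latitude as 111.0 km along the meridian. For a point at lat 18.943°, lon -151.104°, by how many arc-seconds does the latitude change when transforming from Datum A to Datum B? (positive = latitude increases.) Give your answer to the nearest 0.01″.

1° of latitude = 111.0 km, so Δφ = 38.0 / 111000 = 0.0003423° = 1.232″.

Δφ = 1.23″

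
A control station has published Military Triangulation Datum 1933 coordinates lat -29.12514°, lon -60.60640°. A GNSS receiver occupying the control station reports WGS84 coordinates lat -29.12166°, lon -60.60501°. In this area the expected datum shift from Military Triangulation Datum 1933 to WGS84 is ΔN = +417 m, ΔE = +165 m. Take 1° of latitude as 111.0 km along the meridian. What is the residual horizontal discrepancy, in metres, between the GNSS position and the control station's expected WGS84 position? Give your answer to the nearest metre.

43 m

Observed coordinate differences: Δφ = +0.00348°, Δλ = +0.00139°.
Converting to metres (1° lat = 111000 m, cos φ = 0.873559): observed ΔN = 386.3 m, observed ΔE = 134.8 m.
Subtracting the expected shift leaves a residual of 386.3 − (417) = -30.7 m north and 134.8 − (165) = -30.2 m east.
Residual distance = √((-30.7)² + (-30.2)²) = 43.1 m.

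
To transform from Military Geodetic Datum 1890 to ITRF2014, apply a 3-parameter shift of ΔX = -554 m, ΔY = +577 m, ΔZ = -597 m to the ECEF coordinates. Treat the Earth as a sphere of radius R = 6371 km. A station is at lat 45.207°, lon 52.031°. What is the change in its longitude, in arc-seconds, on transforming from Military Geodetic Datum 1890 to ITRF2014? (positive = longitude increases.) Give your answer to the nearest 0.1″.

Δλ = 36.4″

sin φ = 0.709657, cos φ = 0.704548, sin λ = 0.788344, cos λ = 0.615235.
East component: ΔE = −sin λ·ΔX + cos λ·ΔY = −(0.788344)(-554) + (0.615235)(577) = 791.73 m.
1° of latitude spans πR/180 = 111195 m; at latitude φ, 1° of longitude spans that × cos φ = 78342.1 m, so Δλ = 791.73 / 78342.1 × 3600 = 36.382″.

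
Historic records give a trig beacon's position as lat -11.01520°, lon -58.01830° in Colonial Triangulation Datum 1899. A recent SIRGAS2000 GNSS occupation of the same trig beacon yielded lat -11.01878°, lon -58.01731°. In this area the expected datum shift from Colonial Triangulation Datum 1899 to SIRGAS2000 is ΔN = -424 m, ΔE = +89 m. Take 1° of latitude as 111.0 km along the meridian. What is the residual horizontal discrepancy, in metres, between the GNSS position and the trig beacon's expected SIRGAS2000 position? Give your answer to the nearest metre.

Observed coordinate differences: Δφ = -0.00358°, Δλ = +0.00099°.
Converting to metres (1° lat = 111000 m, cos φ = 0.981577): observed ΔN = -397.4 m, observed ΔE = 107.9 m.
Subtracting the expected shift leaves a residual of -397.4 − (-424) = 26.6 m north and 107.9 − (89) = 18.9 m east.
Residual distance = √(26.6² + 18.9²) = 32.6 m.

33 m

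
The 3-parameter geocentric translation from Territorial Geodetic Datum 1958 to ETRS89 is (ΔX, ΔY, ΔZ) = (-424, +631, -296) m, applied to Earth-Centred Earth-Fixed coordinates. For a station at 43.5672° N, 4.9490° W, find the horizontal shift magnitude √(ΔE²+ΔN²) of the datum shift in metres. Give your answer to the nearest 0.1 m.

At φ = 43.5672°, λ = -4.9490°: sin φ = 0.689205, cos φ = 0.724567, sin λ = -0.086269, cos λ = 0.996272.
ΔE = −sin λ·ΔX + cos λ·ΔY = −(-0.086269)·(-424) + (0.996272)·(631) = 592.07 m.
ΔN = −sin φ cos λ·ΔX − sin φ sin λ·ΔY + cos φ·ΔZ = −(0.689205)(0.996272)(-424) − (0.689205)(-0.086269)(631) + (0.724567)(-296) = 114.18 m.
Horizontal magnitude = √(ΔE² + ΔN²) = √(592.07² + 114.18²) = 602.98 m.

603.0 m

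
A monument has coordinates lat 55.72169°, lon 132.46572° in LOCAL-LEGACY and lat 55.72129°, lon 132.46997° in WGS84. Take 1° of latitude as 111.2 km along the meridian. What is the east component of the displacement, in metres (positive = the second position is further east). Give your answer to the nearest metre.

Δφ = 55.72129° − 55.72169° = -0.00040°; Δλ = 132.46997° − 132.46572° = +0.00425°.
ΔN = Δφ × 111200 = -44.5 m; ΔE = Δλ × 111200 × cos(55.72169°) = +0.00425 × 111200 × 0.563213 = 266.2 m.

ΔE = 266 m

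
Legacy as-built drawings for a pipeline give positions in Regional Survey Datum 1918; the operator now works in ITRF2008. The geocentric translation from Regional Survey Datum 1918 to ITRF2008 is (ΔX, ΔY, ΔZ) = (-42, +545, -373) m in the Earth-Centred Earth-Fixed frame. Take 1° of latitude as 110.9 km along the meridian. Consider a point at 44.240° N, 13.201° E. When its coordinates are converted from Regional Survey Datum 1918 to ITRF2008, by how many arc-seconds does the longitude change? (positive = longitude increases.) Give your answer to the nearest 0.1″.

sin φ = 0.697665, cos φ = 0.716424, sin λ = 0.228368, cos λ = 0.973575.
East component: ΔE = −sin λ·ΔX + cos λ·ΔY = −(0.228368)(-42) + (0.973575)(545) = 540.19 m.
1° of latitude spans 110900 m; at latitude φ, 1° of longitude spans that × cos φ = 79451.4 m, so Δλ = 540.19 / 79451.4 × 3600 = 24.476″.

Δλ = 24.5″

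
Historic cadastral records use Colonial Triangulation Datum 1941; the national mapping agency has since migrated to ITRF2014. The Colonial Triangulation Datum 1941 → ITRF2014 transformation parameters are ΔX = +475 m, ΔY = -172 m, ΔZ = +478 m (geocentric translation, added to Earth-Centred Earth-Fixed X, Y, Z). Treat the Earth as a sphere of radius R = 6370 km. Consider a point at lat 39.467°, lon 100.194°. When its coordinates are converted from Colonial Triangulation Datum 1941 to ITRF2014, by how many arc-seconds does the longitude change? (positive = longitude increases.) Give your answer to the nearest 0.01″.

sin φ = 0.635634, cos φ = 0.771991, sin λ = 0.984214, cos λ = -0.176982.
East component: ΔE = −sin λ·ΔX + cos λ·ΔY = −(0.984214)(475) + (-0.176982)(-172) = -437.06 m.
1° of latitude spans πR/180 = 111177 m; at latitude φ, 1° of longitude spans that × cos φ = 85828.0 m, so Δλ = -437.06 / 85828.0 × 3600 = -18.332″.

Δλ = -18.33″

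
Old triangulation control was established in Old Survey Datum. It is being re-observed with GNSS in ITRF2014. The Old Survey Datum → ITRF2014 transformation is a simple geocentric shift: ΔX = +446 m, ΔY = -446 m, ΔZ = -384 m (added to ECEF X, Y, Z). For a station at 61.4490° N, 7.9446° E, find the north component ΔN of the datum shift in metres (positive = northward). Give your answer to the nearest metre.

ΔN = -517 m

At φ = 61.4490°, λ = 7.9446°: sin φ = 0.878392, cos φ = 0.477941, sin λ = 0.138216, cos λ = 0.990402.
ΔN = −sin φ cos λ·ΔX − sin φ sin λ·ΔY + cos φ·ΔZ = −(0.878392)(0.990402)(446) − (0.878392)(0.138216)(-446) + (0.477941)(-384) = -517.38 m.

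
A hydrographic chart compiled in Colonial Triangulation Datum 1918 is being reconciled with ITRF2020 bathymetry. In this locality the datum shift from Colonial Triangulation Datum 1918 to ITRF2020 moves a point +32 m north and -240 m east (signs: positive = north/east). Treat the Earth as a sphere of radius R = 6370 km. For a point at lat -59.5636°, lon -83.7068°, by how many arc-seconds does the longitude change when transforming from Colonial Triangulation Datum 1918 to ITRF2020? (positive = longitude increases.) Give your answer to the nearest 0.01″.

Δλ = -15.34″

At latitude -59.5636°, cos φ = 0.506582.
One radian of longitude at latitude φ spans R cos φ, so Δλ = ΔE / (R cos φ) = -240.0 / (6370000 × 0.506582) = -7.4374e-05 rad = -15.341″.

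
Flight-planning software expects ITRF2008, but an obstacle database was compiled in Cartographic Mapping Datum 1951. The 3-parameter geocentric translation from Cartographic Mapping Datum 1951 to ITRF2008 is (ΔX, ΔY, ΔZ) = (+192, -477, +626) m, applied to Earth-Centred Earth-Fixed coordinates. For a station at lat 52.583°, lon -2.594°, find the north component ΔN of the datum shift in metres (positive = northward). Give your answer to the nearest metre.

ΔN = 211 m

At φ = 52.583°, λ = -2.594°: sin φ = 0.794234, cos φ = 0.607612, sin λ = -0.045258, cos λ = 0.998975.
ΔN = −sin φ cos λ·ΔX − sin φ sin λ·ΔY + cos φ·ΔZ = −(0.794234)(0.998975)(192) − (0.794234)(-0.045258)(-477) + (0.607612)(626) = 210.88 m.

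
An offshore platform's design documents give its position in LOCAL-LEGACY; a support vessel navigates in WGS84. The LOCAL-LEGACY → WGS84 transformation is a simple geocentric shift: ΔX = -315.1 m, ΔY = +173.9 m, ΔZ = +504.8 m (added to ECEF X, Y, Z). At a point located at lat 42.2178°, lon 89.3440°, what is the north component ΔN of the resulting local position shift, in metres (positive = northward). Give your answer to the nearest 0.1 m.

ΔN = 259.4 m

The local north axis is (−sin φ cos λ, −sin φ sin λ, cos φ), giving ΔN = 2.424 − 116.845 + 373.853 = 259.43 m.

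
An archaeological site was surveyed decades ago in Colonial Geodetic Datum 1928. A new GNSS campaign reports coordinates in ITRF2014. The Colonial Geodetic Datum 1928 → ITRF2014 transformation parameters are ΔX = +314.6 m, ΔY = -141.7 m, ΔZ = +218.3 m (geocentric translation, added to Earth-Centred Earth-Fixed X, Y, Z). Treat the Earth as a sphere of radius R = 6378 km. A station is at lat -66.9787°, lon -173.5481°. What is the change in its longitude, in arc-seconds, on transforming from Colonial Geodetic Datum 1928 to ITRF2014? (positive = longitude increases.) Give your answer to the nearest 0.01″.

sin φ = -0.920360, cos φ = 0.391073, sin λ = -0.112369, cos λ = -0.993667.
East component: ΔE = −sin λ·ΔX + cos λ·ΔY = −(-0.112369)(314.6) + (-0.993667)(-141.7) = 176.15 m.
1° of latitude spans πR/180 = 111317 m; at latitude φ, 1° of longitude spans that × cos φ = 43533.1 m, so Δλ = 176.15 / 43533.1 × 3600 = 14.567″.

Δλ = 14.57″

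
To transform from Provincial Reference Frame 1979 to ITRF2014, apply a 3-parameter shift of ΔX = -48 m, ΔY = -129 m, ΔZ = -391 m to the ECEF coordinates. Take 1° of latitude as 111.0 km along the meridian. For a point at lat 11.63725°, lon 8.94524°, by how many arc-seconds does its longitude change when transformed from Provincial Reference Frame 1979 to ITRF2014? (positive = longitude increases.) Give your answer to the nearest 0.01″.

Δλ = -3.97″

sin φ = 0.201715, cos φ = 0.979444, sin λ = 0.155490, cos λ = 0.987837.
East component: ΔE = −sin λ·ΔX + cos λ·ΔY = −(0.155490)(-48) + (0.987837)(-129) = -119.97 m.
1° of latitude spans 111000 m; at latitude φ, 1° of longitude spans that × cos φ = 108718.3 m, so Δλ = -119.97 / 108718.3 × 3600 = -3.972″.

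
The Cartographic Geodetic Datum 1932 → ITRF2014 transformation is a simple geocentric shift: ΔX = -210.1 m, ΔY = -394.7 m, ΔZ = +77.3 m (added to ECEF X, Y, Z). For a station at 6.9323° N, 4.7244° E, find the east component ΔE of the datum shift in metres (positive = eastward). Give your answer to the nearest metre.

At φ = 6.9323°, λ = 4.7244°: sin φ = 0.120696, cos φ = 0.992689, sin λ = 0.082363, cos λ = 0.996602.
ΔE = −sin λ·ΔX + cos λ·ΔY = −(0.082363)·(-210.1) + (0.996602)·(-394.7) = -376.05 m.

ΔE = -376 m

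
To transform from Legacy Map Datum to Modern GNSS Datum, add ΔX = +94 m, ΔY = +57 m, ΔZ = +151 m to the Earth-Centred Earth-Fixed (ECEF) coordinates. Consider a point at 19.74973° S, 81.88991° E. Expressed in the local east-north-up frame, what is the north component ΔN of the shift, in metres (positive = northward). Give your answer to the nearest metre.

The local north axis is (−sin φ cos λ, −sin φ sin λ, cos φ), giving ΔN = 4.481 + 19.068 + 142.118 = 165.67 m.

ΔN = 166 m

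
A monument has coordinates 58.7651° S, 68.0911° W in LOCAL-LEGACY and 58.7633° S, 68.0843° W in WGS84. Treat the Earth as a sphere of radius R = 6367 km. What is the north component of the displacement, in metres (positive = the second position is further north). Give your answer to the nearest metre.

ΔN = 200 m

Δφ = -58.7633° − -58.7651° = +0.0018°; Δλ = -68.0843° − -68.0911° = +0.0068°.
1° along a meridian = πR/180 = 111125 m.
ΔN = Δφ × 111125 = 200.0 m; ΔE = Δλ × 111125 × cos(-58.7651°) = +0.0068 × 111125 × 0.518548 = 391.8 m.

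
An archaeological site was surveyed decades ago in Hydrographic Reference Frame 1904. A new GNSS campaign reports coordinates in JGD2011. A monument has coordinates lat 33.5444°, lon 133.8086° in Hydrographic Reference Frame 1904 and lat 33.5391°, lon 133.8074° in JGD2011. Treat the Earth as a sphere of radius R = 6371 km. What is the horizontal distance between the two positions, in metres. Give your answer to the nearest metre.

600 m

Δφ = 33.5391° − 33.5444° = -0.0053°; Δλ = 133.8074° − 133.8086° = -0.0012°.
1° along a meridian = πR/180 = 111195 m.
ΔN = Δφ × 111195 = -589.3 m; ΔE = Δλ × 111195 × cos(33.5444°) = -0.0012 × 111195 × 0.833458 = -111.2 m.
Distance = √(ΔE² + ΔN²) = √((-111.2)² + (-589.3)²) = 599.7 m.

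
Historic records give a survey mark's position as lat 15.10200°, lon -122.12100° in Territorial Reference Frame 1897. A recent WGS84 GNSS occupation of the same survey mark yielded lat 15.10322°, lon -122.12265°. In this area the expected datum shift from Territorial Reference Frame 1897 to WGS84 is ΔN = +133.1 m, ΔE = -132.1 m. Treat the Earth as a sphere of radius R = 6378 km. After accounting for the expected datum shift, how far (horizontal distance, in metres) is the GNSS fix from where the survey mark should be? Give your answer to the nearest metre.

Observed coordinate differences: Δφ = +0.00122°, Δλ = -0.00165°.
Converting to metres (1° lat = 111317 m, cos φ = 0.965464): observed ΔN = 135.8 m, observed ΔE = -177.3 m.
Subtracting the expected shift leaves a residual of 135.8 − (133.1) = 2.7 m north and -177.3 − (-132.1) = -45.2 m east.
Residual distance = √(2.7² + (-45.2)²) = 45.3 m.

45 m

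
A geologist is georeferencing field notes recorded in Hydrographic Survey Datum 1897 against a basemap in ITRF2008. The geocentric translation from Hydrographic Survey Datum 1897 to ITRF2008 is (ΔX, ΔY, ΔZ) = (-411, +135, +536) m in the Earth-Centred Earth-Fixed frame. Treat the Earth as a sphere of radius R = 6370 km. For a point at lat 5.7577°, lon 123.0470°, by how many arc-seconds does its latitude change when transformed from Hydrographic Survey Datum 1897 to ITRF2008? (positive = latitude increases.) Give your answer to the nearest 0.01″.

Δφ = 16.17″

sin φ = 0.100322, cos φ = 0.994955, sin λ = 0.838224, cos λ = -0.545327.
North component: ΔN = −sin φ cos λ·ΔX − sin φ sin λ·ΔY + cos φ·ΔZ = −(0.100322)(-0.545327)(-411) − (0.100322)(0.838224)(135) + (0.994955)(536) = 499.46 m.
1° of latitude spans πR/180 = 111177 m, so Δφ = 499.46 / 111177 × 3600 = 16.173″.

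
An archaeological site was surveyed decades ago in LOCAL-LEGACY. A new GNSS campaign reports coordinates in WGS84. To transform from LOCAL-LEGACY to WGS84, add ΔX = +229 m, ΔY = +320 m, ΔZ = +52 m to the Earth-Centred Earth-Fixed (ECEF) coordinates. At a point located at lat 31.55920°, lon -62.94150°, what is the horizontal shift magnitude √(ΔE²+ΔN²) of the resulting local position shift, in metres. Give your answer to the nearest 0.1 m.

The local east axis at (φ, λ) is (−sin λ, cos λ, 0), so ΔE = −sin(-62.94150°)·229 + cos(-62.94150°)·320 = 349.50 m.
The local north axis is (−sin φ cos λ, −sin φ sin λ, cos φ), giving ΔN = -54.522 + 149.149 + 44.309 = 138.94 m.
Horizontal magnitude = √(ΔE² + ΔN²) = √(349.50² + 138.94²) = 376.11 m.

376.1 m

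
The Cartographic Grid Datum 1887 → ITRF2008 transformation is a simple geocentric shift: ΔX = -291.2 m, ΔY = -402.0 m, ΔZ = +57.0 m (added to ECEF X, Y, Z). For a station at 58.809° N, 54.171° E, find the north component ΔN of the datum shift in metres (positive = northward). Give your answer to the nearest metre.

ΔN = 454 m

At φ = 58.809°, λ = 54.171°: sin φ = 0.855446, cos φ = 0.517893, sin λ = 0.810768, cos λ = 0.585368.
ΔN = −sin φ cos λ·ΔX − sin φ sin λ·ΔY + cos φ·ΔZ = −(0.855446)(0.585368)(-291.2) − (0.855446)(0.810768)(-402.0) + (0.517893)(57.0) = 454.15 m.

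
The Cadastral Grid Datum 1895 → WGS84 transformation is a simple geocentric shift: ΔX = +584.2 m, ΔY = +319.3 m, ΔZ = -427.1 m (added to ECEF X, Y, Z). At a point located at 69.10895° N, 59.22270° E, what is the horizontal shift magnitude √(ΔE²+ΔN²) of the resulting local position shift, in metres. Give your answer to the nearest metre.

767 m

The local east axis at (φ, λ) is (−sin λ, cos λ, 0), so ΔE = −sin(59.22270°)·584.2 + cos(59.22270°)·319.3 = -338.54 m.
The local north axis is (−sin φ cos λ, −sin φ sin λ, cos φ), giving ΔN = -279.285 − 256.296 − 152.300 = -687.88 m.
Horizontal magnitude = √(ΔE² + ΔN²) = √((-338.54)² + (-687.88)²) = 766.67 m.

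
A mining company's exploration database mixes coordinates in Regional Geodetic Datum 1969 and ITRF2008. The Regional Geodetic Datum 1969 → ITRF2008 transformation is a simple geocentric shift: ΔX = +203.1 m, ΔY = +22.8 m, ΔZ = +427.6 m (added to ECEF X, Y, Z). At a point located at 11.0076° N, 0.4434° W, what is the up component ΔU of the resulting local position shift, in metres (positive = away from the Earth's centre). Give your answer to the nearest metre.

ΔU = 281 m

The local up (radial) axis is (cos φ cos λ, cos φ sin λ, sin φ), giving ΔU = 199.357 − 0.173 + 81.646 = 280.83 m.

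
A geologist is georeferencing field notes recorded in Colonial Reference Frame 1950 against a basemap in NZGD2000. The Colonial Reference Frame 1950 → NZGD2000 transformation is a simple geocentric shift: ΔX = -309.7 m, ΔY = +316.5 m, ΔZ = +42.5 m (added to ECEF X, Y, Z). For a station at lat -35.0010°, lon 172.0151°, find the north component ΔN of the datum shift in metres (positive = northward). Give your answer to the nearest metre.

ΔN = 236 m

The local north axis is (−sin φ cos λ, −sin φ sin λ, cos φ), giving ΔN = 175.919 + 25.218 + 34.814 = 235.95 m.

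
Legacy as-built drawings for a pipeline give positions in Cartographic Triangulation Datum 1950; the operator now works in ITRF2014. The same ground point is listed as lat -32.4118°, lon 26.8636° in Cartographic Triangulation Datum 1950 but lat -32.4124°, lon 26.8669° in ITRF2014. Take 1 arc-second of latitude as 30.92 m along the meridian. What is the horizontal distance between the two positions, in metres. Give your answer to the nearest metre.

317 m

Δφ = -32.4124° − -32.4118° = -0.0006°; Δλ = 26.8669° − 26.8636° = +0.0033°.
1° of latitude = 3600 × 30.92 = 111312 m.
ΔN = Δφ × 111312 = -66.8 m; ΔE = Δλ × 111312 × cos(-32.4118°) = +0.0033 × 111312 × 0.844218 = 310.1 m.
Distance = √(ΔE² + ΔN²) = √(310.1² + (-66.8)²) = 317.2 m.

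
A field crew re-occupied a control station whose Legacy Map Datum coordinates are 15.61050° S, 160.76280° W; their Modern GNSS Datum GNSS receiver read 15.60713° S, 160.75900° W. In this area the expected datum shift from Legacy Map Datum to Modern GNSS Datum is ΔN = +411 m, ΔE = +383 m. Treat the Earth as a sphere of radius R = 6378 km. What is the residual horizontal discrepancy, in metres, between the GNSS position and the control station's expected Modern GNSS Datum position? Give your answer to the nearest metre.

Observed coordinate differences: Δφ = +0.00337°, Δλ = +0.00380°.
Converting to metres (1° lat = 111317 m, cos φ = 0.963113): observed ΔN = 375.1 m, observed ΔE = 407.4 m.
Subtracting the expected shift leaves a residual of 375.1 − (411) = -35.9 m north and 407.4 − (383) = 24.4 m east.
Residual distance = √((-35.9)² + 24.4²) = 43.4 m.

43 m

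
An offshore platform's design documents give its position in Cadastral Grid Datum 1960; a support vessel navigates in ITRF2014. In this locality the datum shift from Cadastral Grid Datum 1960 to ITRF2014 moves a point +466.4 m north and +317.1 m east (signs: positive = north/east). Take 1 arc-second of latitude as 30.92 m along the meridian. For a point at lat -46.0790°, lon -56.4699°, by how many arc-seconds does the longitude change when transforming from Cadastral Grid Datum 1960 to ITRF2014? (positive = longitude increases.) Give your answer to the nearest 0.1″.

At latitude -46.0790°, cos φ = 0.693666.
1″ of longitude at this latitude = 30.92 × cos φ = 21.4481 m, so Δλ = 317.1 / 21.4481 = 14.784″.

Δλ = 14.8″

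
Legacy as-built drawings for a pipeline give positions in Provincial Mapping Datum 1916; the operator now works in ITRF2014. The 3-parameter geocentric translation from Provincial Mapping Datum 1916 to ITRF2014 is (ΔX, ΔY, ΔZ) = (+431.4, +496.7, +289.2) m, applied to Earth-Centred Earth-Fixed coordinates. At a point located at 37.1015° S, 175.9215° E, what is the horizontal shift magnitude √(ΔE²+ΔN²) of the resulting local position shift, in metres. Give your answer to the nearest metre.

At φ = -37.1015°, λ = 175.9215°: sin φ = -0.603229, cos φ = 0.797568, sin λ = 0.071123, cos λ = -0.997468.
ΔE = −sin λ·ΔX + cos λ·ΔY = −(0.071123)·(431.4) + (-0.997468)·(496.7) = -526.12 m.
ΔN = −sin φ cos λ·ΔX − sin φ sin λ·ΔY + cos φ·ΔZ = −(-0.603229)(-0.997468)(431.4) − (-0.603229)(0.071123)(496.7) + (0.797568)(289.2) = -7.61 m.
Horizontal magnitude = √(ΔE² + ΔN²) = √((-526.12)² + (-7.61)²) = 526.18 m.

526 m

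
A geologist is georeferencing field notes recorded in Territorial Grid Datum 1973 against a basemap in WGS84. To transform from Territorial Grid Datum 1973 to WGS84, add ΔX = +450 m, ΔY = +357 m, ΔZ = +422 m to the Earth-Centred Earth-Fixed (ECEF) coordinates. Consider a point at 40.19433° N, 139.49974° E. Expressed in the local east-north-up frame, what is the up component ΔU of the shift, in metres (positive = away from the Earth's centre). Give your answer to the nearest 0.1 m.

ΔU = 188.1 m

At φ = 40.19433°, λ = 139.49974°: sin φ = 0.645382, cos φ = 0.763860, sin λ = 0.649451, cos λ = -0.760403.
ΔU = cos φ cos λ·ΔX + cos φ sin λ·ΔY + sin φ·ΔZ = (0.763860)(-0.760403)(450) + (0.763860)(0.649451)(357) + (0.645382)(422) = 188.08 m.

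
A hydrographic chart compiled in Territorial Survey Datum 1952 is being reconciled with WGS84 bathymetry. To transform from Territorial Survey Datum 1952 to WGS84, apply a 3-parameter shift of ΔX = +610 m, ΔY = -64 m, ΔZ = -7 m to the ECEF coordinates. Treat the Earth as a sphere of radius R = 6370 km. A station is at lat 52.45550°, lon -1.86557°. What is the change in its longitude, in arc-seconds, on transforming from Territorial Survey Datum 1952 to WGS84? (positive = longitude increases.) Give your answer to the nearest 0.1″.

Δλ = -2.3″

sin φ = 0.792880, cos φ = 0.609377, sin λ = -0.032555, cos λ = 0.999470.
East component: ΔE = −sin λ·ΔX + cos λ·ΔY = −(-0.032555)(610) + (0.999470)(-64) = -44.11 m.
1° of latitude spans πR/180 = 111177 m; at latitude φ, 1° of longitude spans that × cos φ = 67749.0 m, so Δλ = -44.11 / 67749.0 × 3600 = -2.344″.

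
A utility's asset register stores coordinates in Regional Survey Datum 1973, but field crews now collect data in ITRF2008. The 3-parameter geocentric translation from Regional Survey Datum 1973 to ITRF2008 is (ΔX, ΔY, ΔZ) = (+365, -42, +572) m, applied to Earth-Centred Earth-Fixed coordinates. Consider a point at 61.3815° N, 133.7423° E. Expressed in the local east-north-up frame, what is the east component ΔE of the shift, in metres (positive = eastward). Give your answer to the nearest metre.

The local east axis at (φ, λ) is (−sin λ, cos λ, 0), so ΔE = −sin(133.7423°)·365 + cos(133.7423°)·(-42) = -234.66 m.

ΔE = -235 m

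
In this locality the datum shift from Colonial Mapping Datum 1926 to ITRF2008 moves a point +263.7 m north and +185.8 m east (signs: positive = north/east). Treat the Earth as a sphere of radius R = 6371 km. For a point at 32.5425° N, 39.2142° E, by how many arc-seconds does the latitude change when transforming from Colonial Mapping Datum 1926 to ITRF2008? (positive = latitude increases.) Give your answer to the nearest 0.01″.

Δφ = 8.54″

On a sphere of radius R, 1 rad of latitude = R, so Δφ = ΔN / R = 263.7 / 6371000 = 4.1391e-05 rad = 8.537″.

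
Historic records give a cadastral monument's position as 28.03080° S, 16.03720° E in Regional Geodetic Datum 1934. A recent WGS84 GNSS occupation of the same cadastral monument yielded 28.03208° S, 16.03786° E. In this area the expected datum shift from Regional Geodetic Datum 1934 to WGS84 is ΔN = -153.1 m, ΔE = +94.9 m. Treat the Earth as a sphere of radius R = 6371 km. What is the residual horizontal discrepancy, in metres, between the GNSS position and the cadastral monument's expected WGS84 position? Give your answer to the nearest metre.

Observed coordinate differences: Δφ = -0.00128°, Δλ = +0.00066°.
Converting to metres (1° lat = 111195 m, cos φ = 0.882695): observed ΔN = -142.3 m, observed ΔE = 64.8 m.
Subtracting the expected shift leaves a residual of -142.3 − (-153.1) = 10.8 m north and 64.8 − (94.9) = -30.1 m east.
Residual distance = √(10.8² + (-30.1)²) = 32.0 m.

32 m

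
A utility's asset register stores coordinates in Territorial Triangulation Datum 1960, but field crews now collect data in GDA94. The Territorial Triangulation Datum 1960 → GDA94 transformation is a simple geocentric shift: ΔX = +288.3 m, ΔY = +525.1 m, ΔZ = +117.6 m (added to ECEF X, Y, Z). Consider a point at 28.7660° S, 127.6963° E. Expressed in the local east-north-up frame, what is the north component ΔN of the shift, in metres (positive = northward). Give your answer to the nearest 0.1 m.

At φ = -28.7660°, λ = 127.6963°: sin φ = -0.481234, cos φ = 0.876592, sin λ = 0.791263, cos λ = -0.611476.
ΔN = −sin φ cos λ·ΔX − sin φ sin λ·ΔY + cos φ·ΔZ = −(-0.481234)(-0.611476)(288.3) − (-0.481234)(0.791263)(525.1) + (0.876592)(117.6) = 218.20 m.

ΔN = 218.2 m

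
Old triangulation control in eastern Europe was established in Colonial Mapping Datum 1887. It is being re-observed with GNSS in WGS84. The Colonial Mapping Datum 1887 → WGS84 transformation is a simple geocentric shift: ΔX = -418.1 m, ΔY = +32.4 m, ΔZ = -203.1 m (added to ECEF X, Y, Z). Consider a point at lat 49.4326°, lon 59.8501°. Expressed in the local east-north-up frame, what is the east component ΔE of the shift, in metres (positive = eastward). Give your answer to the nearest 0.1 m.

At φ = 49.4326°, λ = 59.8501°: sin φ = 0.759641, cos φ = 0.650342, sin λ = 0.864714, cos λ = 0.502264.
ΔE = −sin λ·ΔX + cos λ·ΔY = −(0.864714)·(-418.1) + (0.502264)·(32.4) = 377.81 m.

ΔE = 377.8 m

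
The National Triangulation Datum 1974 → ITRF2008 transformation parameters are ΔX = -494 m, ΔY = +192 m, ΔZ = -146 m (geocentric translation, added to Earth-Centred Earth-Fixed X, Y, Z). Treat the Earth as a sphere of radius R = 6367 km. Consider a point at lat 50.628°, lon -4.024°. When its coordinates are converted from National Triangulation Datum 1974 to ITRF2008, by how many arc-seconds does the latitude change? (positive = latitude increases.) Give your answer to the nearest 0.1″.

sin φ = 0.773044, cos φ = 0.634353, sin λ = -0.070174, cos λ = 0.997535.
North component: ΔN = −sin φ cos λ·ΔX − sin φ sin λ·ΔY + cos φ·ΔZ = −(0.773044)(0.997535)(-494) − (0.773044)(-0.070174)(192) + (0.634353)(-146) = 298.74 m.
1° of latitude spans πR/180 = 111125 m, so Δφ = 298.74 / 111125 × 3600 = 9.678″.

Δφ = 9.7″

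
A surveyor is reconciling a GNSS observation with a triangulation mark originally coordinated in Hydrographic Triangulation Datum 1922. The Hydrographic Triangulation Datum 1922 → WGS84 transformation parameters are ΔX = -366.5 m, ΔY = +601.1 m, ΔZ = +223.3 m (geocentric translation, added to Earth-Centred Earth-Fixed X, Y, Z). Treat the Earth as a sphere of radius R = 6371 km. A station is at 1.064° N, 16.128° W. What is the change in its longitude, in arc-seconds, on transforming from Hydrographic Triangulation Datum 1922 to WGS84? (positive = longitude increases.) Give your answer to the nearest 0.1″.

sin φ = 0.018569, cos φ = 0.999828, sin λ = -0.277784, cos λ = 0.960644.
East component: ΔE = −sin λ·ΔX + cos λ·ΔY = −(-0.277784)(-366.5) + (0.960644)(601.1) = 475.63 m.
1° of latitude spans πR/180 = 111195 m; at latitude φ, 1° of longitude spans that × cos φ = 111175.8 m, so Δλ = 475.63 / 111175.8 × 3600 = 15.402″.

Δλ = 15.4″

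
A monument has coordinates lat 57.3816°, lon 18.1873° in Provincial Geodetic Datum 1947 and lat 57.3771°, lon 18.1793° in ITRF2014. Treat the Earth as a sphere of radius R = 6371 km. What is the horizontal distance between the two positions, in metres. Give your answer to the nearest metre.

693 m

Δφ = 57.3771° − 57.3816° = -0.0045°; Δλ = 18.1793° − 18.1873° = -0.0080°.
1° along a meridian = πR/180 = 111195 m.
ΔN = Δφ × 111195 = -500.4 m; ΔE = Δλ × 111195 × cos(57.3816°) = -0.0080 × 111195 × 0.539041 = -479.5 m.
Distance = √(ΔE² + ΔN²) = √((-479.5)² + (-500.4)²) = 693.0 m.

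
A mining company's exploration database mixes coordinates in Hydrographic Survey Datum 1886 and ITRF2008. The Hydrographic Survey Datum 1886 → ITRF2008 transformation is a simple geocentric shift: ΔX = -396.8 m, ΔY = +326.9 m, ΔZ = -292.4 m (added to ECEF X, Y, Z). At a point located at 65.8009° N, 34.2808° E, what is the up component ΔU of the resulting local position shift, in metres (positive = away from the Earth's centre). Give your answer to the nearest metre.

ΔU = -326 m

At φ = 65.8009°, λ = 34.2808°: sin φ = 0.912127, cos φ = 0.409909, sin λ = 0.563249, cos λ = 0.826287.
ΔU = cos φ cos λ·ΔX + cos φ sin λ·ΔY + sin φ·ΔZ = (0.409909)(0.826287)(-396.8) + (0.409909)(0.563249)(326.9) + (0.912127)(-292.4) = -325.63 m.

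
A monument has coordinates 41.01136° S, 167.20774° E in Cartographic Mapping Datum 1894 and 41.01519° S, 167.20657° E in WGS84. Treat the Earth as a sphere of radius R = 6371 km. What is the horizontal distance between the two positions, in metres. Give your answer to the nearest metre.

Δφ = -41.01519° − -41.01136° = -0.00383°; Δλ = 167.20657° − 167.20774° = -0.00117°.
1° along a meridian = πR/180 = 111195 m.
ΔN = Δφ × 111195 = -425.9 m; ΔE = Δλ × 111195 × cos(-41.01136°) = -0.00117 × 111195 × 0.754579 = -98.2 m.
Distance = √(ΔE² + ΔN²) = √((-98.2)² + (-425.9)²) = 437.0 m.

437 m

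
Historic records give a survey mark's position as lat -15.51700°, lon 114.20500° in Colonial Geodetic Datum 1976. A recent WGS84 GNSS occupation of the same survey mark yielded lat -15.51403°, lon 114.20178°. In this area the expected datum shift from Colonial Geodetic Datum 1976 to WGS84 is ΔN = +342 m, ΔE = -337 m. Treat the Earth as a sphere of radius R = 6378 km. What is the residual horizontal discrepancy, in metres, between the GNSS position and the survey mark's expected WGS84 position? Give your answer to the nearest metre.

Observed coordinate differences: Δφ = +0.00297°, Δλ = -0.00322°.
Converting to metres (1° lat = 111317 m, cos φ = 0.963551): observed ΔN = 330.6 m, observed ΔE = -345.4 m.
Subtracting the expected shift leaves a residual of 330.6 − (342) = -11.4 m north and -345.4 − (-337) = -8.4 m east.
Residual distance = √((-11.4)² + (-8.4)²) = 14.1 m.

14 m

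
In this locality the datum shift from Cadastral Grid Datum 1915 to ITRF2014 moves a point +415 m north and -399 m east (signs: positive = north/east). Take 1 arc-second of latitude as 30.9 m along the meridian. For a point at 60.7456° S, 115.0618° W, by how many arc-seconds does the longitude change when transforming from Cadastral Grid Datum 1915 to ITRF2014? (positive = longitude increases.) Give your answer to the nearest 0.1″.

At latitude -60.7456°, cos φ = 0.488688.
1″ of longitude at this latitude = 30.90 × cos φ = 15.1005 m, so Δλ = -399.0 / 15.1005 = -26.423″.

Δλ = -26.4″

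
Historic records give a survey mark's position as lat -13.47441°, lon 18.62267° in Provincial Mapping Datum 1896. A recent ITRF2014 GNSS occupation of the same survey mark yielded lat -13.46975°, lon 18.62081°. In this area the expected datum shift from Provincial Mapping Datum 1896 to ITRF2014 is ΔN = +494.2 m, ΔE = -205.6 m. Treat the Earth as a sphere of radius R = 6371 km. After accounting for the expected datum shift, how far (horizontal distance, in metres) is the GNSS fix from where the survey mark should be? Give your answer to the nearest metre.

Observed coordinate differences: Δφ = +0.00466°, Δλ = -0.00186°.
Converting to metres (1° lat = 111195 m, cos φ = 0.972474): observed ΔN = 518.2 m, observed ΔE = -201.1 m.
Subtracting the expected shift leaves a residual of 518.2 − (494.2) = 24.0 m north and -201.1 − (-205.6) = 4.5 m east.
Residual distance = √(24.0² + 4.5²) = 24.4 m.

24 m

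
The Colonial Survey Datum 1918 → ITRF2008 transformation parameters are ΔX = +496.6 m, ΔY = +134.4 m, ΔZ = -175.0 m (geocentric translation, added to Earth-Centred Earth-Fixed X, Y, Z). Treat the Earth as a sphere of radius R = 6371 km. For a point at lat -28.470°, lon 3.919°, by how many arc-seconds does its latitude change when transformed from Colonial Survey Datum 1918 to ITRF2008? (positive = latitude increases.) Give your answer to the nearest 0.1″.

sin φ = -0.476699, cos φ = 0.879067, sin λ = 0.068346, cos λ = 0.997662.
North component: ΔN = −sin φ cos λ·ΔX − sin φ sin λ·ΔY + cos φ·ΔZ = −(-0.476699)(0.997662)(496.6) − (-0.476699)(0.068346)(134.4) + (0.879067)(-175.0) = 86.72 m.
1° of latitude spans πR/180 = 111195 m, so Δφ = 86.72 / 111195 × 3600 = 2.808″.

Δφ = 2.8″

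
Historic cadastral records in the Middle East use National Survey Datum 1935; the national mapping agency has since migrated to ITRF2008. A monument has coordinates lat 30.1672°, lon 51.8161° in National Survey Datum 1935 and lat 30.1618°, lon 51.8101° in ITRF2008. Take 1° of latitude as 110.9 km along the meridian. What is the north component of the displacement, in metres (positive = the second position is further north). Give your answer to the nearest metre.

ΔN = -599 m

Δφ = 30.1618° − 30.1672° = -0.0054°; Δλ = 51.8101° − 51.8161° = -0.0060°.
ΔN = Δφ × 110900 = -598.9 m; ΔE = Δλ × 110900 × cos(30.1672°) = -0.0060 × 110900 × 0.864563 = -575.3 m.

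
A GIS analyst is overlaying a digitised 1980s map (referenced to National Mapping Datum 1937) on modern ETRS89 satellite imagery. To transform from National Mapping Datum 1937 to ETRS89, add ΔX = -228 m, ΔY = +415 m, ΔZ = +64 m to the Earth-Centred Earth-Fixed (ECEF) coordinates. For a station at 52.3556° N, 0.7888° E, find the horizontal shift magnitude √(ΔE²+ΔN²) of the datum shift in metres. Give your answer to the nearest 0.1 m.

470.2 m

The local east axis at (φ, λ) is (−sin λ, cos λ, 0), so ΔE = −sin(0.7888°)·(-228) + cos(0.7888°)·415 = 418.10 m.
The local north axis is (−sin φ cos λ, −sin φ sin λ, cos φ), giving ΔN = 180.517 − 4.524 + 39.089 = 215.08 m.
Horizontal magnitude = √(ΔE² + ΔN²) = √(418.10² + 215.08²) = 470.18 m.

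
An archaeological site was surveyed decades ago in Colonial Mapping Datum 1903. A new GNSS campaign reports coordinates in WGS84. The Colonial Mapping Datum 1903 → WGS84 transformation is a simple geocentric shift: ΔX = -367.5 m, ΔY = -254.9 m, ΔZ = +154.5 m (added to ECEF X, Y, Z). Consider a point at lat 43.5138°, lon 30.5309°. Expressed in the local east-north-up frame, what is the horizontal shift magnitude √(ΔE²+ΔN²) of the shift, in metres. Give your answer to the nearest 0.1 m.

At φ = 43.5138°, λ = 30.5309°: sin φ = 0.688529, cos φ = 0.725209, sin λ = 0.508003, cos λ = 0.861355.
ΔE = −sin λ·ΔX + cos λ·ΔY = −(0.508003)·(-367.5) + (0.861355)·(-254.9) = -32.87 m.
ΔN = −sin φ cos λ·ΔX − sin φ sin λ·ΔY + cos φ·ΔZ = −(0.688529)(0.861355)(-367.5) − (0.688529)(0.508003)(-254.9) + (0.725209)(154.5) = 419.15 m.
Horizontal magnitude = √(ΔE² + ΔN²) = √((-32.87)² + 419.15²) = 420.44 m.

420.4 m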